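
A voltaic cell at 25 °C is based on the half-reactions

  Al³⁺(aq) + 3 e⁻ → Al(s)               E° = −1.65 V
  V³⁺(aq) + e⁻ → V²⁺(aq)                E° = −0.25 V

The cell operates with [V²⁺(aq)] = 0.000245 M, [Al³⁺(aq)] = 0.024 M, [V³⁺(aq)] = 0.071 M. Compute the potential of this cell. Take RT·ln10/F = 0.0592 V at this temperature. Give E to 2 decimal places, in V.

V³⁺/V²⁺ is reduced (cathode, E° = −0.25 V) and Al³⁺/Al is oxidized (anode).
E°cell = E°cat − E°an = −0.25 − (−1.65) = +1.40 V; n = 3.
Balancing gives 3 V³⁺(aq) + Al(s) → 3 V²⁺(aq) + Al³⁺(aq); hence Q = ([V²⁺(aq)]^3·[Al³⁺(aq)]) / [V³⁺(aq)]^3 = 9.86×10^−10 (log Q = −9.006).
E = E° − (0.0592/n)·log Q = +1.40 − (0.0592/3)(−9.006) = +1.58 V.

+1.58 V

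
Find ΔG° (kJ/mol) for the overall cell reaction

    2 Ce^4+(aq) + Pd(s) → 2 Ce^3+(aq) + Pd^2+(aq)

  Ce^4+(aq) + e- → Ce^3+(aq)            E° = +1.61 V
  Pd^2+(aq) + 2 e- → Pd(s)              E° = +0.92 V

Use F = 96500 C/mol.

−133 kJ/mol

In the reaction as written Ce^4+(aq) is reduced, so the Ce⁴⁺/Ce³⁺ couple is the cathode and Pd²⁺/Pd is the anode.
E°cell = +1.61 − (+0.92) = +0.69 V; balancing electrons gives n = 2.
ΔG° = −nFE°cell = −(2)(96500)(+0.69) J/mol = −133 kJ/mol.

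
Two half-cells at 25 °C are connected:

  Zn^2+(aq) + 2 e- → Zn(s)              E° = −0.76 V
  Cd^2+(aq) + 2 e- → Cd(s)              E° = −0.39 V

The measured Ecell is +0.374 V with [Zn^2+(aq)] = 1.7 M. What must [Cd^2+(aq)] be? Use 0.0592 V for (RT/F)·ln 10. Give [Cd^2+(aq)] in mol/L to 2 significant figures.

2.3 M

With Cd²⁺/Cd at the cathode and Zn²⁺/Zn at the anode, E°cell = −0.39 − (−0.76) = +0.37 V (n = 2).
Rearranging E = E° − (0.0592/n)·log Q gives log Q = 2(+0.37 − (+0.374))/0.0592 = −0.135.
Balancing electrons gives Cd^2+(aq) + Zn(s) → Cd(s) + Zn^2+(aq); thus Q = [Zn^2+(aq)] / [Cd^2+(aq)].
Isolating [Cd^2+(aq)] in Q = 10^{−0.135} yields log [Cd^2+(aq)] = 0.365, i.e. 2.3 M.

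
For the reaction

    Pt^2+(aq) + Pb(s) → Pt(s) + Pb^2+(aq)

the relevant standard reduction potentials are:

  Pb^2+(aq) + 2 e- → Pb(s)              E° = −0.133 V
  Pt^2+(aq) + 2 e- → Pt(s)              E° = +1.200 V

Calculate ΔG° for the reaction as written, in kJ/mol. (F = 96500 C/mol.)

−257 kJ/mol

In the reaction as written Pt^2+(aq) is reduced, so the Pt²⁺/Pt couple is the cathode and Pb²⁺/Pb is the anode.
E°cell = +1.200 − (−0.133) = +1.333 V; balancing electrons gives n = 2.
ΔG° = −nFE°cell = −(2)(96500)(+1.333) J/mol = −257 kJ/mol.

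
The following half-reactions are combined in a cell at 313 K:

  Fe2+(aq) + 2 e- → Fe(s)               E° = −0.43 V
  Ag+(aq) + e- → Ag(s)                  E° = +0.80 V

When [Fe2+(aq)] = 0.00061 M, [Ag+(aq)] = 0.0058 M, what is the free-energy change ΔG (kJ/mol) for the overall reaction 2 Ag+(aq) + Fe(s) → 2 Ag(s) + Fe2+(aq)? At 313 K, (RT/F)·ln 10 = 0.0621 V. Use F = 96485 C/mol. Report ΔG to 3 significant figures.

E°cell = +0.80 − (−0.43) = +1.23 V; the balanced reaction transfers n = 2 electrons.
The reaction quotient is [Fe2+(aq)] / [Ag+(aq)]^2 = 18.1; by Nernst, E = +1.23 − (0.0621/2)(1.258) = +1.1909 V.
Then ΔG = −nFE = −2 × 96485 × +1.1909 J/mol = −230 kJ/mol.

−230 kJ/mol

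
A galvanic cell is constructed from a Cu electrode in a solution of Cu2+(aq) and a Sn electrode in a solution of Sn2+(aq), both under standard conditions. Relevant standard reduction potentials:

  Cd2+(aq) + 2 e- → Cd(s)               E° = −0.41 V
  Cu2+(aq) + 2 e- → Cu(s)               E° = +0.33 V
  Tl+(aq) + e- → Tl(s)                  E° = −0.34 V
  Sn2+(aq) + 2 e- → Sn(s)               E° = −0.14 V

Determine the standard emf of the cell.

Of the two couples in this cell, the one with the more positive reduction potential is reduced at the cathode: here that is Cu²⁺/Cu (+0.33 V); Sn²⁺/Sn (−0.14 V) is the anode.
E°cell = E°(cathode) − E°(anode) = +0.33 − (−0.14) = +0.47 V.

+0.47 V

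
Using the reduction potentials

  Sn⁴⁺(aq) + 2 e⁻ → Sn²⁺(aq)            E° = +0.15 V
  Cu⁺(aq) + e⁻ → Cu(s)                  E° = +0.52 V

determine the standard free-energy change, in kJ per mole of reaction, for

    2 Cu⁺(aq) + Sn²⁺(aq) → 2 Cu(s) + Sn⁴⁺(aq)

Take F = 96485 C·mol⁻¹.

In the reaction as written Cu⁺(aq) is reduced, so the Cu⁺/Cu couple is the cathode and Sn⁴⁺/Sn²⁺ is the anode.
E°cell = +0.52 − (+0.15) = +0.37 V; balancing electrons gives n = 2.
ΔG° = −nFE°cell = −(2)(96485)(+0.37) J/mol = −71.4 kJ/mol.

−71.4 kJ/mol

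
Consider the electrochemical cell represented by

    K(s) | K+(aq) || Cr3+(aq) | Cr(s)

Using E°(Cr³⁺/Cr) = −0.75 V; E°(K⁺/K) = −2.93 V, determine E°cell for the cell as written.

+2.18 V

By convention the left-hand electrode in cell notation is the anode (oxidation) and the right-hand electrode is the cathode (reduction).
E°cell = E°(right) − E°(left) = −0.75 − (−2.93) = +2.18 V.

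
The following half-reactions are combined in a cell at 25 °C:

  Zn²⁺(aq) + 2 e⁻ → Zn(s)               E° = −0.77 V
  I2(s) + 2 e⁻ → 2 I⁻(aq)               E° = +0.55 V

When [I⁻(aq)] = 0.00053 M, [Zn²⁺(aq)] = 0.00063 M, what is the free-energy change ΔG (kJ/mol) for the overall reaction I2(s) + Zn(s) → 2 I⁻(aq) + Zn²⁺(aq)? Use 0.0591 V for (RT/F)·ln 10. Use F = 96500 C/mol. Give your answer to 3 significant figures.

E°cell = +0.55 − (−0.77) = +1.32 V; the balanced reaction transfers n = 2 electrons.
Here Q = [I⁻(aq)]^2·[Zn²⁺(aq)] = 1.77×10^−10 (log Q = −9.752), giving E = +1.32 − (0.0591/2)·(−9.752) = +1.6082 V.
Then ΔG = −nFE = −2 × 96500 × +1.6082 J/mol = −310 kJ/mol.

−310 kJ/mol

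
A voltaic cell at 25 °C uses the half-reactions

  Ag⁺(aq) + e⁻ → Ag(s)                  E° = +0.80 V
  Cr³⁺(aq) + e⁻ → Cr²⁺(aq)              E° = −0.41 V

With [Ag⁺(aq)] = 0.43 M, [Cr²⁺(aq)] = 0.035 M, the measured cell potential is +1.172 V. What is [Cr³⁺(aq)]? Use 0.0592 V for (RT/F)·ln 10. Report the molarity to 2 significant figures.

With Ag⁺/Ag at the cathode and Cr³⁺/Cr²⁺ at the anode, E°cell = +0.80 − (−0.41) = +1.21 V (n = 1).
Since E = E° − (0.0592/n)·log Q, log Q = n(E° − E)/0.0592 = 0.642.
The balanced reaction is Ag⁺(aq) + Cr²⁺(aq) → Ag(s) + Cr³⁺(aq), so Q = [Cr³⁺(aq)] / ([Ag⁺(aq)]·[Cr²⁺(aq)]).
Substituting the known concentrations and solving, log [Cr³⁺(aq)] = −1.180 and [Cr³⁺(aq)] = 0.066 M.

0.066 M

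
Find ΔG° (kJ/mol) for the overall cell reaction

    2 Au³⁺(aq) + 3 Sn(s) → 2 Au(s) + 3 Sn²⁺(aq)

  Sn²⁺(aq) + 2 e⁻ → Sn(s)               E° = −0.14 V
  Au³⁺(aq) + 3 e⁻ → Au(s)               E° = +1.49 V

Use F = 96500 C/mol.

−944 kJ/mol

In the reaction as written Au³⁺(aq) is reduced, so the Au³⁺/Au couple is the cathode and Sn²⁺/Sn is the anode.
E°cell = +1.49 − (−0.14) = +1.63 V; balancing electrons gives n = 6.
ΔG° = −nFE°cell = −(6)(96500)(+1.63) J/mol = −944 kJ/mol.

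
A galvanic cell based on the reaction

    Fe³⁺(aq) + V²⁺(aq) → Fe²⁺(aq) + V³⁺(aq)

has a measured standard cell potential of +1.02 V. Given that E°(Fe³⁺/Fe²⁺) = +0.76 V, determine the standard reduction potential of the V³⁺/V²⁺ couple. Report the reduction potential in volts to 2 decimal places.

−0.26 V

In the reaction as written the Fe³⁺/Fe²⁺ couple is reduced (cathode) and V³⁺/V²⁺ is oxidized (anode), so E°cell = E°(Fe³⁺/Fe²⁺) − E°(V³⁺/V²⁺).
E°(V³⁺/V²⁺) = E°(cathode) − E°cell = +0.76 − (+1.02) = −0.26 V.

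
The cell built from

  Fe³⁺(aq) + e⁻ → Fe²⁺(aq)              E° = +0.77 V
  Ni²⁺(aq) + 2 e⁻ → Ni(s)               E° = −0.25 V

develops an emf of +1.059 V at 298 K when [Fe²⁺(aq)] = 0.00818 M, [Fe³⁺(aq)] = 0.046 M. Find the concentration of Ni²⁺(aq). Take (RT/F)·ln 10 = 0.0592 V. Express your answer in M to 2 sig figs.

With Fe³⁺/Fe²⁺ at the cathode and Ni²⁺/Ni at the anode, E°cell = +0.77 − (−0.25) = +1.02 V (n = 2).
From the Nernst equation, log Q = n(E° − E)/0.0592 = 2·(+1.02 − (+1.059))/0.0592 = −1.318.
The balanced reaction is 2 Fe³⁺(aq) + Ni(s) → 2 Fe²⁺(aq) + Ni²⁺(aq), so Q = ([Fe²⁺(aq)]^2·[Ni²⁺(aq)]) / [Fe³⁺(aq)]^2.
Substituting the known concentrations and solving, log [Ni²⁺(aq)] = 0.182 and [Ni²⁺(aq)] = 1.5 M.

1.5 M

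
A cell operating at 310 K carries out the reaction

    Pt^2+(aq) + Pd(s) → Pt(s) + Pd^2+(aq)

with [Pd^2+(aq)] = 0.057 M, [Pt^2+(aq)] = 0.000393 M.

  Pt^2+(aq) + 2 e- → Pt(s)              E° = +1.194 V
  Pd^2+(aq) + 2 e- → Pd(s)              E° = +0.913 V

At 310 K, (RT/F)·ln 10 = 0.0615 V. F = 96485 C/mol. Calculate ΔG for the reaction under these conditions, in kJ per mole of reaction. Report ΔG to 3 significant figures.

−41.4 kJ/mol

With Pt²⁺/Pt reduced at the cathode, E°cell = +1.194 − (+0.913) = +0.281 V and n = 2.
The reaction quotient is [Pd^2+(aq)] / [Pt^2+(aq)] = 145; by Nernst, E = +0.281 − (0.0615/2)(2.161) = +0.2145 V.
ΔG = −nFE = −(2)(96485)(+0.2145) J/mol = −41.4 kJ/mol.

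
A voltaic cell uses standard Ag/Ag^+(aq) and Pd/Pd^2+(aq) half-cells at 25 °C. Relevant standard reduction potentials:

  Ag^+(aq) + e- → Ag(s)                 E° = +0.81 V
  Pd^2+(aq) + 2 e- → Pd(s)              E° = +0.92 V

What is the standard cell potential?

The Pd²⁺/Pd couple has the higher E°, so Pd ion is reduced (cathode) and Ag is oxidized (anode).
E°cell = E°(cathode) − E°(anode) = +0.92 − (+0.81) = +0.11 V.

+0.11 V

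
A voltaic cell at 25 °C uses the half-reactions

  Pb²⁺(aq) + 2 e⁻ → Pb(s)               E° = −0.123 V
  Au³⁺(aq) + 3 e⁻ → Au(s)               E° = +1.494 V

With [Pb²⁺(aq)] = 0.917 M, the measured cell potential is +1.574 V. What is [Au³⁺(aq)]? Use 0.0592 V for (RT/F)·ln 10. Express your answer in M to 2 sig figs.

0.0058 M

Au³⁺/Au is the cathode (higher E°); E°cell = +1.494 − (−0.123) = +1.617 V with n = 6.
Rearranging E = E° − (0.0592/n)·log Q gives log Q = 6(+1.617 − (+1.574))/0.0592 = 4.358.
Balancing electrons gives 2 Au³⁺(aq) + 3 Pb(s) → 2 Au(s) + 3 Pb²⁺(aq); thus Q = [Pb²⁺(aq)]^3 / [Au³⁺(aq)]^2.
Substituting the known concentrations and solving, log [Au³⁺(aq)] = −2.235 and [Au³⁺(aq)] = 0.0058 M.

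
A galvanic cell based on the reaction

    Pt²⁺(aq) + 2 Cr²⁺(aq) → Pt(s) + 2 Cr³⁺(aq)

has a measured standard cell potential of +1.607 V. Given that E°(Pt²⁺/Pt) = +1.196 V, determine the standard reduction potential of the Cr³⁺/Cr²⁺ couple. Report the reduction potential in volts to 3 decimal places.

In the reaction as written the Pt²⁺/Pt couple is reduced (cathode) and Cr³⁺/Cr²⁺ is oxidized (anode), so E°cell = E°(Pt²⁺/Pt) − E°(Cr³⁺/Cr²⁺).
E°(Cr³⁺/Cr²⁺) = E°(cathode) − E°cell = +1.196 − (+1.607) = −0.411 V.

−0.411 V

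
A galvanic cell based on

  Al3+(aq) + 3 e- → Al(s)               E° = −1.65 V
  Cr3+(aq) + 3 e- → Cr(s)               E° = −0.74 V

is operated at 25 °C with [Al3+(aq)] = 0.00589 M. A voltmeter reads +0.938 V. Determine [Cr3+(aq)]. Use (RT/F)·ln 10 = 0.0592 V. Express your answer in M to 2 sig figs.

With Cr³⁺/Cr at the cathode and Al³⁺/Al at the anode, E°cell = −0.74 − (−1.65) = +0.91 V (n = 3).
Since E = E° − (0.0592/n)·log Q, log Q = n(E° − E)/0.0592 = −1.419.
The balanced reaction is Cr3+(aq) + Al(s) → Cr(s) + Al3+(aq), so Q = [Al3+(aq)] / [Cr3+(aq)].
Substituting the known concentrations and solving, log [Cr3+(aq)] = −0.811 and [Cr3+(aq)] = 0.15 M.

0.15 M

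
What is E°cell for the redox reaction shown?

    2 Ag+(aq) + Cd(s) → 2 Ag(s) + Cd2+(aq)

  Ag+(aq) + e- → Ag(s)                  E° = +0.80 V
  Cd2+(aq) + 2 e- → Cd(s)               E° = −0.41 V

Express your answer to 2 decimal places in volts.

Ag+(aq) gains electrons, so the Ag⁺/Ag couple is the cathode; the Cd²⁺/Cd couple is the anode.
E°cell = E°(cathode) − E°(anode) = +0.80 − (−0.41) = +1.21 V.

+1.21 V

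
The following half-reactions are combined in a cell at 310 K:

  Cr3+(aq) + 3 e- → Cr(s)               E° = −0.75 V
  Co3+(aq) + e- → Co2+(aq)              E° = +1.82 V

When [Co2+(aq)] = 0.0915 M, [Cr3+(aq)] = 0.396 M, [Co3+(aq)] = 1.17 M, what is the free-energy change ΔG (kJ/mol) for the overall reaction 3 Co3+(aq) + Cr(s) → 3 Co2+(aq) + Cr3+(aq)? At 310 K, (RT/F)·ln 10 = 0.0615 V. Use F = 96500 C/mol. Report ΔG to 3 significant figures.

With Co³⁺/Co²⁺ reduced at the cathode, E°cell = +1.82 − (−0.75) = +2.57 V and n = 3.
Q = ([Co2+(aq)]^3·[Cr3+(aq)]) / [Co3+(aq)]^3 = 0.000189, so log Q = −3.723 and E = +2.57 − (0.0615/3)(−3.723) = +2.6463 V.
ΔG = −nFE = −(3)(96500)(+2.6463) J/mol = −766 kJ/mol.

−766 kJ/mol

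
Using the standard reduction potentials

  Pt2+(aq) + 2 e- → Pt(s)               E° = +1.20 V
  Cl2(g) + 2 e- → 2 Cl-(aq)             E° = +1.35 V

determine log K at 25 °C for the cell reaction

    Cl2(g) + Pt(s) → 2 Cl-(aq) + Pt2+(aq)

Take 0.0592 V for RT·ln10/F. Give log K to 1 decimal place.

log K = 5.1

The Cl₂/Cl⁻ couple is reduced (cathode); E°cell = +1.35 − (+1.20) = +0.15 V with n = 2.
At equilibrium E = 0, so log K = nE°cell / 0.0592 = (2)(+0.15) / 0.0592 = 5.1.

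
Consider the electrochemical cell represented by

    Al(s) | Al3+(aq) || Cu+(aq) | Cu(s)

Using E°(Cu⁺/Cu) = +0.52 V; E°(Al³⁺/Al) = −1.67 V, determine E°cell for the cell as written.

+2.19 V

By convention the left-hand electrode in cell notation is the anode (oxidation) and the right-hand electrode is the cathode (reduction).
E°cell = E°(right) − E°(left) = +0.52 − (−1.67) = +2.19 V.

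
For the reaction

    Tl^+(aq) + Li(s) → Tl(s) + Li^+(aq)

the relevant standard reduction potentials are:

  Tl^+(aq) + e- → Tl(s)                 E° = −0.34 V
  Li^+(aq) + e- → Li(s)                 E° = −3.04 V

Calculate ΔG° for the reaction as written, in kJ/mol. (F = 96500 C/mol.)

−261 kJ/mol

In the reaction as written Tl^+(aq) is reduced, so the Tl⁺/Tl couple is the cathode and Li⁺/Li is the anode.
E°cell = −0.34 − (−3.04) = +2.70 V; balancing electrons gives n = 1.
ΔG° = −nFE°cell = −(1)(96500)(+2.70) J/mol = −261 kJ/mol.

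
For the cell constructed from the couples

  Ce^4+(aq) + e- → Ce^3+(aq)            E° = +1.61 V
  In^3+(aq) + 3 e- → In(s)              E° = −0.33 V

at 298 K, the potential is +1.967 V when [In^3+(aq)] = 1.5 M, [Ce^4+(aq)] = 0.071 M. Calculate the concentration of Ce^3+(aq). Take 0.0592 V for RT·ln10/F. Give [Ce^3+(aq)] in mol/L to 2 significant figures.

0.022 M

With Ce⁴⁺/Ce³⁺ at the cathode and In³⁺/In at the anode, E°cell = +1.61 − (−0.33) = +1.94 V (n = 3).
Since E = E° − (0.0592/n)·log Q, log Q = n(E° − E)/0.0592 = −1.368.
The balanced reaction is 3 Ce^4+(aq) + In(s) → 3 Ce^3+(aq) + In^3+(aq), so Q = ([Ce^3+(aq)]^3·[In^3+(aq)]) / [Ce^4+(aq)]^3.
Isolating [Ce^3+(aq)] in Q = 10^{−1.368} yields log [Ce^3+(aq)] = −1.663, i.e. 0.022 M.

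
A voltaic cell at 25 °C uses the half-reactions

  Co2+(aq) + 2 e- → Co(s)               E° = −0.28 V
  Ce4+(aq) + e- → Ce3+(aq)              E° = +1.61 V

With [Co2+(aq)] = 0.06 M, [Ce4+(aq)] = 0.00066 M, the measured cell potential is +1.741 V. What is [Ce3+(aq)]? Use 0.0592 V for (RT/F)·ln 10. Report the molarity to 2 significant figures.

The Ce⁴⁺/Ce³⁺ couple has the larger reduction potential, so it is the cathode: E°cell = +1.61 − (−0.28) = +1.89 V and n = 2.
Since E = E° − (0.0592/n)·log Q, log Q = n(E° − E)/0.0592 = 5.034.
The balanced reaction is 2 Ce4+(aq) + Co(s) → 2 Ce3+(aq) + Co2+(aq), so Q = ([Ce3+(aq)]^2·[Co2+(aq)]) / [Ce4+(aq)]^2.
Solving for the unknown gives log [Ce3+(aq)] = −0.053, so [Ce3+(aq)] ≈ 0.89 M.

0.89 M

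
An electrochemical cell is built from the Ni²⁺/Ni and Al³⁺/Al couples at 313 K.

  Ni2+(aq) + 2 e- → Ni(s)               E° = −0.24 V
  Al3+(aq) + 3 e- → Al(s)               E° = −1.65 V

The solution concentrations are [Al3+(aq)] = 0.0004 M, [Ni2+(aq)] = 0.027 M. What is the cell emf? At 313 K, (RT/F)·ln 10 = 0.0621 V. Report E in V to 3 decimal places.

Ni²⁺/Ni is reduced (cathode, E° = −0.24 V) and Al³⁺/Al is oxidized (anode).
E°cell = E°cat − E°an = −0.24 − (−1.65) = +1.41 V; n = 6.
Balancing gives 3 Ni2+(aq) + 2 Al(s) → 3 Ni(s) + 2 Al3+(aq); hence Q = [Al3+(aq)]^2 / [Ni2+(aq)]^3 = 0.00813 (log Q = −2.090).
Applying E = E° − (RT ln10/nF)·log Q gives +1.41 − (0.0621/6)(−2.090) = +1.432 V.

+1.432 V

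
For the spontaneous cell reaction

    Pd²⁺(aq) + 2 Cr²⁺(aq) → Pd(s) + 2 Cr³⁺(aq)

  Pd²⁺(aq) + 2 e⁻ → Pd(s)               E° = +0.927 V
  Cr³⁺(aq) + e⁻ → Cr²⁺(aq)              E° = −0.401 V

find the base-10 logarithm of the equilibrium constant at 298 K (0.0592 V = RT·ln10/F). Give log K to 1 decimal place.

log K = 44.9

The Pd²⁺/Pd couple is reduced (cathode); E°cell = +0.927 − (−0.401) = +1.328 V with n = 2.
At equilibrium E = 0, so log K = nE°cell / 0.0592 = (2)(+1.328) / 0.0592 = 44.9.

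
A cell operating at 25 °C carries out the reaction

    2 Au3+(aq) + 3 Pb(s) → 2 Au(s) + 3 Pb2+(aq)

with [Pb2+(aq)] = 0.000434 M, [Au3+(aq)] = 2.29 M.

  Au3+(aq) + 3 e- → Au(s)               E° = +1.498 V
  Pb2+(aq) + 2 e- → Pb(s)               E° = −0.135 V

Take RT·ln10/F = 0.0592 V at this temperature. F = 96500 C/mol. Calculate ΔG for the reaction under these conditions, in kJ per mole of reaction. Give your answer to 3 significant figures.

With Au³⁺/Au reduced at the cathode, E°cell = +1.498 − (−0.135) = +1.633 V and n = 6.
Q = [Pb2+(aq)]^3 / [Au3+(aq)]^2 = 1.56×10^−11, so log Q = −10.807 and E = +1.633 − (0.0592/6)(−10.807) = +1.7396 V.
Finally ΔG = −nFE = −(6)(96500 C/mol)(+1.7396 V) = −1010 kJ/mol.

−1010 kJ/mol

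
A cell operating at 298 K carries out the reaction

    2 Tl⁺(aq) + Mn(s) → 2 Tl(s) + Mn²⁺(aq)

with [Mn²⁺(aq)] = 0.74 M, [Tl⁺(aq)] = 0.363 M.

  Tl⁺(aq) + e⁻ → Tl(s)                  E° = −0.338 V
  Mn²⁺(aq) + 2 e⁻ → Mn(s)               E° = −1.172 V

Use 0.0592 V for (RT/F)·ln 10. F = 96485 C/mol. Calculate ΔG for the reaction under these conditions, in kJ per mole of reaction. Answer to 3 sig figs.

With Tl⁺/Tl reduced at the cathode, E°cell = −0.338 − (−1.172) = +0.834 V and n = 2.
Q = [Mn²⁺(aq)] / [Tl⁺(aq)]^2 = 5.62, so log Q = 0.749 and E = +0.834 − (0.0592/2)(0.749) = +0.8118 V.
Finally ΔG = −nFE = −(2)(96485 C/mol)(+0.8118 V) = −157 kJ/mol.

−157 kJ/mol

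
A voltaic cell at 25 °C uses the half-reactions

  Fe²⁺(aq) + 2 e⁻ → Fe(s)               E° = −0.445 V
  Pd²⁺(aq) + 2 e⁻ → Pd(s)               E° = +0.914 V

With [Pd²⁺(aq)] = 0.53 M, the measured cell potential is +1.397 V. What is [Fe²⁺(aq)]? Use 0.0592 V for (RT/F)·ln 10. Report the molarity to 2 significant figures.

0.028 M

The Pd²⁺/Pd couple has the larger reduction potential, so it is the cathode: E°cell = +0.914 − (−0.445) = +1.359 V and n = 2.
Rearranging E = E° − (0.0592/n)·log Q gives log Q = 2(+1.359 − (+1.397))/0.0592 = −1.284.
For Pd²⁺(aq) + Fe(s) → Pd(s) + Fe²⁺(aq), the reaction quotient is Q = [Fe²⁺(aq)] / [Pd²⁺(aq)].
Solving for the unknown gives log [Fe²⁺(aq)] = −1.560, so [Fe²⁺(aq)] ≈ 0.028 M.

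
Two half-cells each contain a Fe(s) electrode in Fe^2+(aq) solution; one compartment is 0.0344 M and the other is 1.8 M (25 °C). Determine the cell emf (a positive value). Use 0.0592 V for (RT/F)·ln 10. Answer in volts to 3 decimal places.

For a concentration cell E°cell = 0, since both electrodes use the same couple.
The compartment with the higher Fe^2+(aq) concentration (1.8 M) acts as the cathode; ions are reduced there and produced at the dilute (0.0344 M) anode.
With n = 2, Ecell = −(0.0592/2)·log([dilute]/[conc]) = −(0.0592/2)·log(0.0344/1.8) = +0.051 V.

0.051 V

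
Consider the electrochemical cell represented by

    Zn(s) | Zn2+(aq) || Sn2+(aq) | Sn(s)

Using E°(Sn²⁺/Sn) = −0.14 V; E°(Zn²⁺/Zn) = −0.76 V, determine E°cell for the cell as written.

By convention the left-hand electrode in cell notation is the anode (oxidation) and the right-hand electrode is the cathode (reduction).
E°cell = E°(right) − E°(left) = −0.14 − (−0.76) = +0.62 V.

+0.62 V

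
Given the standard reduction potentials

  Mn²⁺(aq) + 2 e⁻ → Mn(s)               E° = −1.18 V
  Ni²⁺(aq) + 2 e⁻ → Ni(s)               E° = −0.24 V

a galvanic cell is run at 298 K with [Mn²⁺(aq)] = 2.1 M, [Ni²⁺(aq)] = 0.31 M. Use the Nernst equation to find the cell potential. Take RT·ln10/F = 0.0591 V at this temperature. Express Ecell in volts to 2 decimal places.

Ni²⁺/Ni is reduced (cathode, E° = −0.24 V) and Mn²⁺/Mn is oxidized (anode).
E°cell = −0.24 − (−1.18) = +0.94 V, with n = 2 electrons transferred.
For the overall reaction Ni²⁺(aq) + Mn(s) → Ni(s) + Mn²⁺(aq), Q = [Mn²⁺(aq)] / [Ni²⁺(aq)] = 6.77, giving log Q = 0.831.
Applying E = E° − (RT ln10/nF)·log Q gives +0.94 − (0.0591/2)(0.831) = +0.92 V.

+0.92 V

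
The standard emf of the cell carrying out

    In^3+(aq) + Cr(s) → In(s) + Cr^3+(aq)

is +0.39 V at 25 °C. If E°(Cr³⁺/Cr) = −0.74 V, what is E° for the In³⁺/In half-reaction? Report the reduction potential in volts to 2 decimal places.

In the reaction as written the In³⁺/In couple is reduced (cathode) and Cr³⁺/Cr is oxidized (anode), so E°cell = E°(In³⁺/In) − E°(Cr³⁺/Cr).
E°(In³⁺/In) = E°cell + E°(anode) = +0.39 + (−0.74) = −0.35 V.

−0.35 V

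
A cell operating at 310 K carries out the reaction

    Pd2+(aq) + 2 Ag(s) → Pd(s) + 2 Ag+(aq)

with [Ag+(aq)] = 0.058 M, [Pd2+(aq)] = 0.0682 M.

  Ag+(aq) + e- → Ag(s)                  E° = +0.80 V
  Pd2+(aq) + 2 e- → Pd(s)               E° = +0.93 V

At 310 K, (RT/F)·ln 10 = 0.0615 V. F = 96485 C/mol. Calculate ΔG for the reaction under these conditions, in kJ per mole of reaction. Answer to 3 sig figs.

E°cell = +0.93 − (+0.80) = +0.13 V; the balanced reaction transfers n = 2 electrons.
The reaction quotient is [Ag+(aq)]^2 / [Pd2+(aq)] = 0.0493; by Nernst, E = +0.13 − (0.0615/2)(−1.307) = +0.1702 V.
Then ΔG = −nFE = −2 × 96485 × +0.1702 J/mol = −32.8 kJ/mol.

−32.8 kJ/mol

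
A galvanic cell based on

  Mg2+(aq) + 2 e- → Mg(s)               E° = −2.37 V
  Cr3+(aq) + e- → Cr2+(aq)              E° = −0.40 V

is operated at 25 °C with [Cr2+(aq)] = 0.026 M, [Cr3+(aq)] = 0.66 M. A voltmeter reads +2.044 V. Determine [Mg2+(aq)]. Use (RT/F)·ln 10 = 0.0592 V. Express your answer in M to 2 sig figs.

2.0 M

Cr³⁺/Cr²⁺ is the cathode (higher E°); E°cell = −0.40 − (−2.37) = +1.97 V with n = 2.
Rearranging E = E° − (0.0592/n)·log Q gives log Q = 2(+1.97 − (+2.044))/0.0592 = −2.500.
Balancing electrons gives 2 Cr3+(aq) + Mg(s) → 2 Cr2+(aq) + Mg2+(aq); thus Q = ([Cr2+(aq)]^2·[Mg2+(aq)]) / [Cr3+(aq)]^2.
Solving for the unknown gives log [Mg2+(aq)] = 0.309, so [Mg2+(aq)] ≈ 2.0 M.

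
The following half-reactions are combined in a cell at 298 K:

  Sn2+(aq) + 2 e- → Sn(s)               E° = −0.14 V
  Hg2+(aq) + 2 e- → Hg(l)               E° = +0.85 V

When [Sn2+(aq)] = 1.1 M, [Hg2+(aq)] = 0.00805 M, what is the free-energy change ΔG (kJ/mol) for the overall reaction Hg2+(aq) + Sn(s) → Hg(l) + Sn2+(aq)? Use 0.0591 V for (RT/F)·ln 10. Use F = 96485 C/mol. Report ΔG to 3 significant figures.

−179 kJ/mol

The standard cell potential is +0.85 − (−0.14) = +0.99 V, with n = 2 electrons in the balanced equation.
Q = [Sn2+(aq)] / [Hg2+(aq)] = 137, so log Q = 2.136 and E = +0.99 − (0.0591/2)(2.136) = +0.9269 V.
Finally ΔG = −nFE = −(2)(96485 C/mol)(+0.9269 V) = −179 kJ/mol.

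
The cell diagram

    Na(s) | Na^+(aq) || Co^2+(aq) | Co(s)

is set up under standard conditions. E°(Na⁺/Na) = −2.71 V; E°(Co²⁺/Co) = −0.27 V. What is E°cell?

By convention the left-hand electrode in cell notation is the anode (oxidation) and the right-hand electrode is the cathode (reduction).
E°cell = E°(right) − E°(left) = −0.27 − (−2.71) = +2.44 V.

+2.44 V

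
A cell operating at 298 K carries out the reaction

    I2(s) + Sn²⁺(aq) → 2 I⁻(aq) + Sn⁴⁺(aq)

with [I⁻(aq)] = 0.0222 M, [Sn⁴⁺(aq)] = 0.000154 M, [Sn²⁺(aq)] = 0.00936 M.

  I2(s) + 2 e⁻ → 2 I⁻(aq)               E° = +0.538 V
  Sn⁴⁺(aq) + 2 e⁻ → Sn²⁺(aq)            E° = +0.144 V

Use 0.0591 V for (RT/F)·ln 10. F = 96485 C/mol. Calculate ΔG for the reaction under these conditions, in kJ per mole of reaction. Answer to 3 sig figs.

The standard cell potential is +0.538 − (+0.144) = +0.394 V, with n = 2 electrons in the balanced equation.
The reaction quotient is ([I⁻(aq)]^2·[Sn⁴⁺(aq)]) / [Sn²⁺(aq)] = 8.11×10^−6; by Nernst, E = +0.394 − (0.0591/2)(−5.091) = +0.5444 V.
Finally ΔG = −nFE = −(2)(96485 C/mol)(+0.5444 V) = −105 kJ/mol.

−105 kJ/mol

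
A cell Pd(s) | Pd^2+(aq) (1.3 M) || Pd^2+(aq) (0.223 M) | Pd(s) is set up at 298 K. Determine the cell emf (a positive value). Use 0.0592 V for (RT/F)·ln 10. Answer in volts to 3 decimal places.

0.023 V

For a concentration cell E°cell = 0, since both electrodes use the same couple.
The compartment with the higher Pd^2+(aq) concentration (1.3 M) acts as the cathode; ions are reduced there and produced at the dilute (0.223 M) anode.
With n = 2, Ecell = −(0.0592/2)·log([dilute]/[conc]) = −(0.0592/2)·log(0.223/1.3) = +0.023 V.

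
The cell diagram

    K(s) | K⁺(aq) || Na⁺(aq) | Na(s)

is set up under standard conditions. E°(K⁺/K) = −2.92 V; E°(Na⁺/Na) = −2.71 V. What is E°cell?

By convention the left-hand electrode in cell notation is the anode (oxidation) and the right-hand electrode is the cathode (reduction).
E°cell = E°(right) − E°(left) = −2.71 − (−2.92) = +0.21 V.

+0.21 V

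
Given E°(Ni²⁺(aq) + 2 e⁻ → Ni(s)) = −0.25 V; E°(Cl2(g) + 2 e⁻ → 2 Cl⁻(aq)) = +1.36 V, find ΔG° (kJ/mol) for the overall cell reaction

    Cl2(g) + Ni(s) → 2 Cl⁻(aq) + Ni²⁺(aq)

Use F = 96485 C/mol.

−311 kJ/mol

In the reaction as written Cl2(g) is reduced, so the Cl₂/Cl⁻ couple is the cathode and Ni²⁺/Ni is the anode.
E°cell = +1.36 − (−0.25) = +1.61 V; balancing electrons gives n = 2.
ΔG° = −nFE°cell = −(2)(96485)(+1.61) J/mol = −311 kJ/mol.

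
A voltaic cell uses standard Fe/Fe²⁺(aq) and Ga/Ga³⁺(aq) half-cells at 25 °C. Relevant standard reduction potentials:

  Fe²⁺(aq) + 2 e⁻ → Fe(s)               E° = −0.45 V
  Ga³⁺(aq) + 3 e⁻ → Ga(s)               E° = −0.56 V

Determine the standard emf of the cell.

Of the two couples in this cell, the one with the more positive reduction potential is reduced at the cathode: here that is Fe²⁺/Fe (−0.45 V); Ga³⁺/Ga (−0.56 V) is the anode.
E°cell = E°(cathode) − E°(anode) = −0.45 − (−0.56) = +0.11 V.

+0.11 V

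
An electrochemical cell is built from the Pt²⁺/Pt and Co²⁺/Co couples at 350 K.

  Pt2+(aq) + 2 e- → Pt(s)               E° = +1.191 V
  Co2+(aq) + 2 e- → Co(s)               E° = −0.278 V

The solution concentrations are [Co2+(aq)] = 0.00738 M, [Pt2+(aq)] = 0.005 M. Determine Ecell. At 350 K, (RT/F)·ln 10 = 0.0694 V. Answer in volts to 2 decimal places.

The Pt²⁺/Pt couple has the more positive E°, so it is the cathode; Co²⁺/Co is the anode.
The standard potential is +1.191 − (−0.278) = +1.469 V and the balanced reaction transfers n = 2 electrons.
For the overall reaction Pt2+(aq) + Co(s) → Pt(s) + Co2+(aq), Q = [Co2+(aq)] / [Pt2+(aq)] = 1.48, giving log Q = 0.169.
Applying E = E° − (RT ln10/nF)·log Q gives +1.469 − (0.0694/2)(0.169) = +1.46 V.

+1.46 V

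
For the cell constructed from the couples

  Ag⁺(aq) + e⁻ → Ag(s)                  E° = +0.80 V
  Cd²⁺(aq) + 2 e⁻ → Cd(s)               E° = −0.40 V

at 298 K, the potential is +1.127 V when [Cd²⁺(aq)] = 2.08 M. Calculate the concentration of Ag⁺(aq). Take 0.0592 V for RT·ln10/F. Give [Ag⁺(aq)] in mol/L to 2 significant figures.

The Ag⁺/Ag couple has the larger reduction potential, so it is the cathode: E°cell = +0.80 − (−0.40) = +1.20 V and n = 2.
From the Nernst equation, log Q = n(E° − E)/0.0592 = 2·(+1.20 − (+1.127))/0.0592 = 2.466.
Balancing electrons gives 2 Ag⁺(aq) + Cd(s) → 2 Ag(s) + Cd²⁺(aq); thus Q = [Cd²⁺(aq)] / [Ag⁺(aq)]^2.
Isolating [Ag⁺(aq)] in Q = 10^{2.466} yields log [Ag⁺(aq)] = −1.074, i.e. 0.084 M.

0.084 M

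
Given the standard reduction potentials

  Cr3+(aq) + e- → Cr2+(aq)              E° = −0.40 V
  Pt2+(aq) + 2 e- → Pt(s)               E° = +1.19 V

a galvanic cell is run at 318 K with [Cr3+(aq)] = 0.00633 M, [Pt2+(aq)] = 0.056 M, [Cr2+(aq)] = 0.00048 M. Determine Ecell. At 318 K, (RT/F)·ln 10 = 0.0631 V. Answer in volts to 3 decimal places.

Since E°(Pt²⁺/Pt) > E°(Cr³⁺/Cr²⁺), Pt²⁺/Pt serves as the cathode.
E°cell = E°cat − E°an = +1.19 − (−0.40) = +1.59 V; n = 2.
For the overall reaction Pt2+(aq) + 2 Cr2+(aq) → Pt(s) + 2 Cr3+(aq), Q = [Cr3+(aq)]^2 / ([Pt2+(aq)]·[Cr2+(aq)]^2) = 3.11×10^3, giving log Q = 3.492.
By the Nernst equation, E = +1.59 − (0.0631/2)·(3.492) = +1.480 V.

+1.480 V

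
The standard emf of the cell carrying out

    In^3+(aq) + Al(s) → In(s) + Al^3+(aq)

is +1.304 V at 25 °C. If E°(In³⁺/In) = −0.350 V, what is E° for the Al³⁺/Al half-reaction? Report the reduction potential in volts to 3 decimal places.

In the reaction as written the In³⁺/In couple is reduced (cathode) and Al³⁺/Al is oxidized (anode), so E°cell = E°(In³⁺/In) − E°(Al³⁺/Al).
E°(Al³⁺/Al) = E°(cathode) − E°cell = −0.350 − (+1.304) = −1.654 V.

−1.654 V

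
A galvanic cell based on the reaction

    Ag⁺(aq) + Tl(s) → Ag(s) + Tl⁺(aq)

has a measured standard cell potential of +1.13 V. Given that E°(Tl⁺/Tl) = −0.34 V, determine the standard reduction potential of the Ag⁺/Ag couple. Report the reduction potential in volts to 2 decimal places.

+0.79 V

In the reaction as written the Ag⁺/Ag couple is reduced (cathode) and Tl⁺/Tl is oxidized (anode), so E°cell = E°(Ag⁺/Ag) − E°(Tl⁺/Tl).
E°(Ag⁺/Ag) = E°cell + E°(anode) = +1.13 + (−0.34) = +0.79 V.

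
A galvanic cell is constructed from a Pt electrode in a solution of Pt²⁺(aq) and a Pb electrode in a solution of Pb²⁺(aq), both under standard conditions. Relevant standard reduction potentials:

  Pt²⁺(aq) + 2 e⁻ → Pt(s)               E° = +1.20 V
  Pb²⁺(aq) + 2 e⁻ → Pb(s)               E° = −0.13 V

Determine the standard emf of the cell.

Of the two couples in this cell, the one with the more positive reduction potential is reduced at the cathode: here that is Pt²⁺/Pt (+1.20 V); Pb²⁺/Pb (−0.13 V) is the anode.
E°cell = E°(cathode) − E°(anode) = +1.20 − (−0.13) = +1.33 V.

+1.33 V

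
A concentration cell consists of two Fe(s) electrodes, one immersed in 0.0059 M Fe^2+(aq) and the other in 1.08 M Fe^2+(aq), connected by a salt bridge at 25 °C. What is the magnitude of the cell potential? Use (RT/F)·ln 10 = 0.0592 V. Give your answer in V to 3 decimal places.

For a concentration cell E°cell = 0, since both electrodes use the same couple.
The compartment with the higher Fe^2+(aq) concentration (1.08 M) acts as the cathode; ions are reduced there and produced at the dilute (0.0059 M) anode.
With n = 2, Ecell = −(0.0592/2)·log([dilute]/[conc]) = −(0.0592/2)·log(0.0059/1.08) = +0.067 V.

0.067 V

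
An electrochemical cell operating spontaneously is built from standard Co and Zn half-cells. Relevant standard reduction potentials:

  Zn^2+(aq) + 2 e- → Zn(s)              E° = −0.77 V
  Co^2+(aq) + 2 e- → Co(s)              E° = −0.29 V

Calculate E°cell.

Of the two couples in this cell, the one with the more positive reduction potential is reduced at the cathode: here that is Co²⁺/Co (−0.29 V); Zn²⁺/Zn (−0.77 V) is the anode.
E°cell = E°(cathode) − E°(anode) = −0.29 − (−0.77) = +0.48 V.

+0.48 V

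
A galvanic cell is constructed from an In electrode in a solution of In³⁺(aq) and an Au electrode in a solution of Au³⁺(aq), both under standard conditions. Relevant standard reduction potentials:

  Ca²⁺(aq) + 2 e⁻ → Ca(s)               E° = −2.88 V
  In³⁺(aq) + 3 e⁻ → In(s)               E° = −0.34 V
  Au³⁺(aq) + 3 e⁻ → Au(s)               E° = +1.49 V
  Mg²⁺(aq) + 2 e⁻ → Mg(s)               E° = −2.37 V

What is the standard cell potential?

+1.83 V

Of the two couples in this cell, the one with the more positive reduction potential is reduced at the cathode: here that is Au³⁺/Au (+1.49 V); In³⁺/In (−0.34 V) is the anode.
E°cell = E°(cathode) − E°(anode) = +1.49 − (−0.34) = +1.83 V.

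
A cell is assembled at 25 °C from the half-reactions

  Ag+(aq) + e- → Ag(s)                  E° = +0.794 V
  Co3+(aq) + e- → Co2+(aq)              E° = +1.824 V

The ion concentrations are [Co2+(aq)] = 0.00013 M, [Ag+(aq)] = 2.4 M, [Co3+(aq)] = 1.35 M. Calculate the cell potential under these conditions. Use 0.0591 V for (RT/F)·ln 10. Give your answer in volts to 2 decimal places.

+1.24 V

Since E°(Co³⁺/Co²⁺) > E°(Ag⁺/Ag), Co³⁺/Co²⁺ serves as the cathode.
E°cell = E°cat − E°an = +1.824 − (+0.794) = +1.030 V; n = 1.
Balancing gives Co3+(aq) + Ag(s) → Co2+(aq) + Ag+(aq); hence Q = ([Co2+(aq)]·[Ag+(aq)]) / [Co3+(aq)] = 0.000231 (log Q = −3.636).
Applying E = E° − (RT ln10/nF)·log Q gives +1.030 − (0.0591/1)(−3.636) = +1.24 V.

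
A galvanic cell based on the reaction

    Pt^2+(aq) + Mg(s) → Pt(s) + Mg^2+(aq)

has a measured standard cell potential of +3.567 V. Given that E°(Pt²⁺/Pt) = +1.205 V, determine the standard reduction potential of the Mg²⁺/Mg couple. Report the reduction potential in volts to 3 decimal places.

In the reaction as written the Pt²⁺/Pt couple is reduced (cathode) and Mg²⁺/Mg is oxidized (anode), so E°cell = E°(Pt²⁺/Pt) − E°(Mg²⁺/Mg).
E°(Mg²⁺/Mg) = E°(cathode) − E°cell = +1.205 − (+3.567) = −2.362 V.

−2.362 V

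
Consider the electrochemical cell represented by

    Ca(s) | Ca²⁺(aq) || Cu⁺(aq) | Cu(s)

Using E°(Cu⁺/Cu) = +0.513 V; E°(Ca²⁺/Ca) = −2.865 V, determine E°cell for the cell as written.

+3.378 V

By convention the left-hand electrode in cell notation is the anode (oxidation) and the right-hand electrode is the cathode (reduction).
E°cell = E°(right) − E°(left) = +0.513 − (−2.865) = +3.378 V.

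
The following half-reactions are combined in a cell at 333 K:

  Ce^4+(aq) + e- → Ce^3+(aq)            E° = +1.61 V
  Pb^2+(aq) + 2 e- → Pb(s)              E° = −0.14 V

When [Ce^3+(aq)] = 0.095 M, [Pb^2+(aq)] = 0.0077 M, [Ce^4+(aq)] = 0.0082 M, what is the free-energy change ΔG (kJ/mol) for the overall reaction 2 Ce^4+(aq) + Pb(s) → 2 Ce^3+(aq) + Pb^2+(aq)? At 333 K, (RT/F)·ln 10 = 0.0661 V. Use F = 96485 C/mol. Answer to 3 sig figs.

−338 kJ/mol

The standard cell potential is +1.61 − (−0.14) = +1.75 V, with n = 2 electrons in the balanced equation.
Here Q = ([Ce^3+(aq)]^2·[Pb^2+(aq)]) / [Ce^4+(aq)]^2 = 1.03 (log Q = 0.014), giving E = +1.75 − (0.0661/2)·(0.014) = +1.7495 V.
Then ΔG = −nFE = −2 × 96485 × +1.7495 J/mol = −338 kJ/mol.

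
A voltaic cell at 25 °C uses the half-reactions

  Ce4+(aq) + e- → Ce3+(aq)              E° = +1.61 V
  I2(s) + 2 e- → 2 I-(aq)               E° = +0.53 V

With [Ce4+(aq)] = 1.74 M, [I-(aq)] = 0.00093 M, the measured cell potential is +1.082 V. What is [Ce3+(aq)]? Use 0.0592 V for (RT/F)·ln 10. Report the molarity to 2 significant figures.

With Ce⁴⁺/Ce³⁺ at the cathode and I₂/I⁻ at the anode, E°cell = +1.61 − (+0.53) = +1.08 V (n = 2).
Rearranging E = E° − (0.0592/n)·log Q gives log Q = 2(+1.08 − (+1.082))/0.0592 = −0.068.
For 2 Ce4+(aq) + 2 I-(aq) → 2 Ce3+(aq) + I2(s), the reaction quotient is Q = [Ce3+(aq)]^2 / ([Ce4+(aq)]^2·[I-(aq)]^2).
Solving for the unknown gives log [Ce3+(aq)] = −2.825, so [Ce3+(aq)] ≈ 0.0015 M.

0.0015 M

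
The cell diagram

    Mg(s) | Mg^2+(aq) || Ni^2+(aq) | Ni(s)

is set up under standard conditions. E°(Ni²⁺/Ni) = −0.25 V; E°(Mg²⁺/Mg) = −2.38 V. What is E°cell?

By convention the left-hand electrode in cell notation is the anode (oxidation) and the right-hand electrode is the cathode (reduction).
E°cell = E°(right) − E°(left) = −0.25 − (−2.38) = +2.13 V.

+2.13 V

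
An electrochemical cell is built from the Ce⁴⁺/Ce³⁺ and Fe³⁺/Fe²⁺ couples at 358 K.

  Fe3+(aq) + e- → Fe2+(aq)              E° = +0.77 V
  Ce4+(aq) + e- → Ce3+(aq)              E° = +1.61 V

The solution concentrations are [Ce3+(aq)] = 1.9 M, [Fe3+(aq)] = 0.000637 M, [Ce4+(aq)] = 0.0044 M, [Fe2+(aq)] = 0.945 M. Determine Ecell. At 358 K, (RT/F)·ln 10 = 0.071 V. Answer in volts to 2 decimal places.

Ce⁴⁺/Ce³⁺ is reduced (cathode, E° = +1.61 V) and Fe³⁺/Fe²⁺ is oxidized (anode).
E°cell = E°cat − E°an = +1.61 − (+0.77) = +0.84 V; n = 1.
For the overall reaction Ce4+(aq) + Fe2+(aq) → Ce3+(aq) + Fe3+(aq), Q = ([Ce3+(aq)]·[Fe3+(aq)]) / ([Ce4+(aq)]·[Fe2+(aq)]) = 0.291, giving log Q = −0.536.
By the Nernst equation, E = +0.84 − (0.071/1)·(−0.536) = +0.88 V.

+0.88 V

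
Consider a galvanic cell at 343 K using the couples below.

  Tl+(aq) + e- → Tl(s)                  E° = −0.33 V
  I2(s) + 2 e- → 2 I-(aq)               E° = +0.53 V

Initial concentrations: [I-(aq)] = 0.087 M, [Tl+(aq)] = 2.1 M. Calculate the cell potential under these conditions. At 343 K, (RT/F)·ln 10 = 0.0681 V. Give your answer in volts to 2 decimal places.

Since E°(I₂/I⁻) > E°(Tl⁺/Tl), I₂/I⁻ serves as the cathode.
E°cell = +0.53 − (−0.33) = +0.86 V, with n = 2 electrons transferred.
Balancing gives I2(s) + 2 Tl(s) → 2 I-(aq) + 2 Tl+(aq); hence Q = [I-(aq)]^2·[Tl+(aq)]^2 = 0.0334 (log Q = −1.477).
Applying E = E° − (RT ln10/nF)·log Q gives +0.86 − (0.0681/2)(−1.477) = +0.91 V.

+0.91 V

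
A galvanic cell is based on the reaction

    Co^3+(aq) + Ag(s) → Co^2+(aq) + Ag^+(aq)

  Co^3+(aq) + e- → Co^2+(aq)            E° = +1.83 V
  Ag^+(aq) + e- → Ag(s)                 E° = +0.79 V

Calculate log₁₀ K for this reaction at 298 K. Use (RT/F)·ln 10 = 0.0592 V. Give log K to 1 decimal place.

log K = 17.6

The Co³⁺/Co²⁺ couple is reduced (cathode); E°cell = +1.83 − (+0.79) = +1.04 V with n = 1.
At equilibrium E = 0, so log K = nE°cell / 0.0592 = (1)(+1.04) / 0.0592 = 17.6.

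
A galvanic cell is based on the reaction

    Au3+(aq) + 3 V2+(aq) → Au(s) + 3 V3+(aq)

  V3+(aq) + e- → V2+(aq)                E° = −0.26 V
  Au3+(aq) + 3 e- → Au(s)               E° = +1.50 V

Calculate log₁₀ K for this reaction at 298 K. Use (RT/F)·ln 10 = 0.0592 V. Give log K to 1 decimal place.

log K = 89.2

The Au³⁺/Au couple is reduced (cathode); E°cell = +1.50 − (−0.26) = +1.76 V with n = 3.
At equilibrium E = 0, so log K = nE°cell / 0.0592 = (3)(+1.76) / 0.0592 = 89.2.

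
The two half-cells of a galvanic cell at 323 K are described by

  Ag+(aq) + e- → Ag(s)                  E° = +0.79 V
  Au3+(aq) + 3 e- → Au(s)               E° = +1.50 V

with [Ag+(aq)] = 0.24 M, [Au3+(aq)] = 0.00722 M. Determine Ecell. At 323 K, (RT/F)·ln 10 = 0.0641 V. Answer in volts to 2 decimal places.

+0.70 V

The Au³⁺/Au couple has the more positive E°, so it is the cathode; Ag⁺/Ag is the anode.
The standard potential is +1.50 − (+0.79) = +0.71 V and the balanced reaction transfers n = 3 electrons.
For the overall reaction Au3+(aq) + 3 Ag(s) → Au(s) + 3 Ag+(aq), Q = [Ag+(aq)]^3 / [Au3+(aq)] = 1.91, giving log Q = 0.282.
E = E° − (0.0641/n)·log Q = +0.71 − (0.0641/3)(0.282) = +0.70 V.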